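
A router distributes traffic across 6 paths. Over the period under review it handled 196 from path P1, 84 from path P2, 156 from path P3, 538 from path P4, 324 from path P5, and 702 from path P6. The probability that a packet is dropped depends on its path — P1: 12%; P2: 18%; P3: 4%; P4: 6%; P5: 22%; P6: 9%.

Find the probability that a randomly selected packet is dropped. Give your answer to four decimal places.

P(L) ≈ 0.1058

Total: 196 + 84 + 156 + 538 + 324 + 702 = 2000.
P(P1) = 196/2000 = 0.098. P(P2) = 84/2000 = 0.042. P(P3) = 156/2000 = 0.078. P(P4) = 538/2000 = 0.269. P(P5) = 324/2000 = 0.162. P(P6) = 702/2000 = 0.351.
By the law of total probability,
P(L) = P(L|P1)·P(P1) + P(L|P2)·P(P2) + P(L|P3)·P(P3) + P(L|P4)·P(P4) + P(L|P5)·P(P5) + P(L|P6)·P(P6)
      = 0.12·0.098 + 0.18·0.042 + 0.04·0.078 + 0.06·0.269 + 0.22·0.162 + 0.09·0.351
      = 0.01176 + 0.00756 + 0.00312 + 0.01614 + 0.03564 + 0.03159 = 0.10581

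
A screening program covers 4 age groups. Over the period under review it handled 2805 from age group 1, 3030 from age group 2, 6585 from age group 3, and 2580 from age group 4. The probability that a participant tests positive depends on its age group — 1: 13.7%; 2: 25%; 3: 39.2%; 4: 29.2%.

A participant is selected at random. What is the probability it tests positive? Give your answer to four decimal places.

P(T) ≈ 0.2984

Total: 2805 + 3030 + 6585 + 2580 = 15000.
P(1) = 2805/15000 = 0.187. P(2) = 3030/15000 = 0.202. P(3) = 6585/15000 = 0.439. P(4) = 2580/15000 = 0.172.
P(T) = P(T|1)·P(1) + P(T|2)·P(2) + P(T|3)·P(3) + P(T|4)·P(4)
      = 0.137·0.187 + 0.25·0.202 + 0.392·0.439 + 0.292·0.172
      = 0.025619 + 0.0505 + 0.172088 + 0.050224 = 0.298431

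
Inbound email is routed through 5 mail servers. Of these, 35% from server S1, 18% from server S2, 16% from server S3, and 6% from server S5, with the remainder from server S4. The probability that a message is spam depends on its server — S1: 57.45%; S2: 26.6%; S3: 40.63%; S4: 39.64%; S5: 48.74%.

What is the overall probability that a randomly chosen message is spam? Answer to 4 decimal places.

P(S) ≈ 0.4423

P(S4) = 1 − (0.35 + 0.18 + 0.16 + 0.06) = 0.25.
P(S) = P(S|S1)·P(S1) + P(S|S2)·P(S2) + P(S|S3)·P(S3) + P(S|S4)·P(S4) + P(S|S5)·P(S5)
      = 0.5745·0.35 + 0.266·0.18 + 0.4063·0.16 + 0.3964·0.25 + 0.4874·0.06
      = 0.201075 + 0.04788 + 0.065008 + 0.0991 + 0.029244 = 0.442307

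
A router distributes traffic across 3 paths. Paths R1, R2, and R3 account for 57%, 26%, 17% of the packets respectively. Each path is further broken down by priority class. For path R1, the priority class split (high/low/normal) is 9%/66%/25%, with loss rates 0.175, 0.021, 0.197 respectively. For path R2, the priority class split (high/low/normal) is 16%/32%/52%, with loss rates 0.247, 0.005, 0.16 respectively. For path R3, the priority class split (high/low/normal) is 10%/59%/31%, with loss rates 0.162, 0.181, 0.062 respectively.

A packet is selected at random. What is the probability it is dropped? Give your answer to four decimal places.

P(L) ≈ 0.1014

P(L|R1) = 0.09·0.175 + 0.66·0.021 + 0.25·0.197 = 0.01575 + 0.01386 + 0.04925 = 0.07886
P(L|R2) = 0.16·0.247 + 0.32·0.005 + 0.52·0.16 = 0.03952 + 0.0016 + 0.0832 = 0.12432
P(L|R3) = 0.1·0.162 + 0.59·0.181 + 0.31·0.062 = 0.0162 + 0.10679 + 0.01922 = 0.14221
By total probability over the outer partition,
P(L) = 0.57·0.07886 + 0.26·0.12432 + 0.17·0.14221
      = 0.0449502 + 0.0323232 + 0.0241757 = 0.1014491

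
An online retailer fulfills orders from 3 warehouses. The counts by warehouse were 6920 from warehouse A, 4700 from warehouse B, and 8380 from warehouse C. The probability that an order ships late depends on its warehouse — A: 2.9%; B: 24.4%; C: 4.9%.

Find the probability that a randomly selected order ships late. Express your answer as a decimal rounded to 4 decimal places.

0.0879

Total: 6920 + 4700 + 8380 = 20000.
P(A) = 6920/20000 = 0.346. P(B) = 4700/20000 = 0.235. P(C) = 8380/20000 = 0.419.
By the law of total probability,
P(L) = P(L|A)·P(A) + P(L|B)·P(B) + P(L|C)·P(C)
      = 0.029·0.346 + 0.244·0.235 + 0.049·0.419
      = 0.010034 + 0.05734 + 0.020531 = 0.087905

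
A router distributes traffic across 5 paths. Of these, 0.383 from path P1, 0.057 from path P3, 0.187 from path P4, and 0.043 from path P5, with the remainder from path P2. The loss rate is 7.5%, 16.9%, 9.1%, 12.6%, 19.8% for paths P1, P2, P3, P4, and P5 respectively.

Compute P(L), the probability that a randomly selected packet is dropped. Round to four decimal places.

P(P2) = 1 − (0.383 + 0.057 + 0.187 + 0.043) = 0.33.
P(L) = P(L|P1)·P(P1) + P(L|P2)·P(P2) + P(L|P3)·P(P3) + P(L|P4)·P(P4) + P(L|P5)·P(P5)
      = 0.075·0.383 + 0.169·0.33 + 0.091·0.057 + 0.126·0.187 + 0.198·0.043
      = 0.028725 + 0.05577 + 0.005187 + 0.023562 + 0.008514 = 0.121758

P(L) ≈ 0.1218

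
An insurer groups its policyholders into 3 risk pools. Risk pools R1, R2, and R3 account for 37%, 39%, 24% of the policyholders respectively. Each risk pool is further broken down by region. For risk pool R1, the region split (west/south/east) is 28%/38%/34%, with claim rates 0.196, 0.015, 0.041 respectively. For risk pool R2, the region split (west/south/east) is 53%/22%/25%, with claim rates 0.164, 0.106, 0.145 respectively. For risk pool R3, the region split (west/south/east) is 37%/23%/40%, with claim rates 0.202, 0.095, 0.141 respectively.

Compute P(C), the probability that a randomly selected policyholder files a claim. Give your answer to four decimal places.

P(C|R1) = 0.28·0.196 + 0.38·0.015 + 0.34·0.041 = 0.05488 + 0.0057 + 0.01394 = 0.07452
P(C|R2) = 0.53·0.164 + 0.22·0.106 + 0.25·0.145 = 0.08692 + 0.02332 + 0.03625 = 0.14649
P(C|R3) = 0.37·0.202 + 0.23·0.095 + 0.4·0.141 = 0.07474 + 0.02185 + 0.0564 = 0.15299
Then overall,
P(C) = 0.37·0.07452 + 0.39·0.14649 + 0.24·0.15299
      = 0.0275724 + 0.0571311 + 0.0367176 = 0.1214211

0.1214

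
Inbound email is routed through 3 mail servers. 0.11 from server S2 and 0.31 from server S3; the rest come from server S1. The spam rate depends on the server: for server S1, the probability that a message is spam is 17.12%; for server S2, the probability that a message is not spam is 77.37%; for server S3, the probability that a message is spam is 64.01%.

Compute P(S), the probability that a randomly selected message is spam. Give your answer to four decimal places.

P(S1) = 1 − (0.11 + 0.31) = 0.58.
P(S|S2) = 1 − 0.7737 = 0.2263.
Summing over the partition,
P(S) = P(S|S1)·P(S1) + P(S|S2)·P(S2) + P(S|S3)·P(S3)
      = 0.1712·0.58 + 0.2263·0.11 + 0.6401·0.31
      = 0.099296 + 0.024893 + 0.198431 = 0.32262

0.3226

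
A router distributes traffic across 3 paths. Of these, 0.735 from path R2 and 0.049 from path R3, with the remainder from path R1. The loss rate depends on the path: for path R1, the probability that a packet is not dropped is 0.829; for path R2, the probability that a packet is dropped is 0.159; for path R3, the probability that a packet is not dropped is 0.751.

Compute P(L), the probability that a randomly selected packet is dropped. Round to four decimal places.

P(L) ≈ 0.1660

P(R1) = 1 − (0.735 + 0.049) = 0.216.
P(L|R1) = 1 − 0.829 = 0.171.
P(L|R3) = 1 − 0.751 = 0.249.
P(L) = P(L|R1)·P(R1) + P(L|R2)·P(R2) + P(L|R3)·P(R3)
      = 0.171·0.216 + 0.159·0.735 + 0.249·0.049
      = 0.036936 + 0.116865 + 0.012201 = 0.166002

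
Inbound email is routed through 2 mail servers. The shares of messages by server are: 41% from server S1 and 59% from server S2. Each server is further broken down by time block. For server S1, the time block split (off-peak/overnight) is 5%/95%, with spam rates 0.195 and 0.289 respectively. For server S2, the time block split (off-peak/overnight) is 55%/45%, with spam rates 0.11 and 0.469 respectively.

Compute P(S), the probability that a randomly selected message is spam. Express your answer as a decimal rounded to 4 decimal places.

P(S) ≈ 0.2768

P(S|S1) = 0.05·0.195 + 0.95·0.289 = 0.00975 + 0.27455 = 0.2843
P(S|S2) = 0.55·0.11 + 0.45·0.469 = 0.0605 + 0.21105 = 0.27155
Then overall,
P(S) = 0.41·0.2843 + 0.59·0.27155
      = 0.116563 + 0.1602145 = 0.2767775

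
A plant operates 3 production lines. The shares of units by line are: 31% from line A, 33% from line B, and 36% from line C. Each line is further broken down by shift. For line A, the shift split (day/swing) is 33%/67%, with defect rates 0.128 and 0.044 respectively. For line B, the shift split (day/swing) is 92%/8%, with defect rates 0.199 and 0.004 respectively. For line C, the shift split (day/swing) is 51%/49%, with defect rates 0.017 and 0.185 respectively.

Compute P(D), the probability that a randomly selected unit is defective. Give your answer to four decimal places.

P(D|A) = 0.33·0.128 + 0.67·0.044 = 0.04224 + 0.02948 = 0.07172
P(D|B) = 0.92·0.199 + 0.08·0.004 = 0.18308 + 0.00032 = 0.1834
P(D|C) = 0.51·0.017 + 0.49·0.185 = 0.00867 + 0.09065 = 0.09932
By total probability over the outer partition,
P(D) = 0.31·0.07172 + 0.33·0.1834 + 0.36·0.09932
      = 0.0222332 + 0.060522 + 0.0357552 = 0.1185104

P(D) ≈ 0.1185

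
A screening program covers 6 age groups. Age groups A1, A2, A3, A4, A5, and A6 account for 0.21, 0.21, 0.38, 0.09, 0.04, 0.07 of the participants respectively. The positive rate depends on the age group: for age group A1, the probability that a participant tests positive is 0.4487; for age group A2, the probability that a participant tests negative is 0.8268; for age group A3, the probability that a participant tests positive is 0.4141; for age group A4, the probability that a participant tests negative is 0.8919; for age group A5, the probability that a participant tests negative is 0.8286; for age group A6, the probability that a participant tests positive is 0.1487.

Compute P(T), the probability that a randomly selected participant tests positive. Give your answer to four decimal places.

P(T) ≈ 0.3150

P(T|A2) = 1 − 0.8268 = 0.1732.
P(T|A4) = 1 − 0.8919 = 0.1081.
P(T|A5) = 1 − 0.8286 = 0.1714.
P(T) = P(T|A1)·P(A1) + P(T|A2)·P(A2) + P(T|A3)·P(A3) + P(T|A4)·P(A4) + P(T|A5)·P(A5) + P(T|A6)·P(A6)
      = 0.4487·0.21 + 0.1732·0.21 + 0.4141·0.38 + 0.1081·0.09 + 0.1714·0.04 + 0.1487·0.07
      = 0.094227 + 0.036372 + 0.157358 + 0.009729 + 0.006856 + 0.010409 = 0.314951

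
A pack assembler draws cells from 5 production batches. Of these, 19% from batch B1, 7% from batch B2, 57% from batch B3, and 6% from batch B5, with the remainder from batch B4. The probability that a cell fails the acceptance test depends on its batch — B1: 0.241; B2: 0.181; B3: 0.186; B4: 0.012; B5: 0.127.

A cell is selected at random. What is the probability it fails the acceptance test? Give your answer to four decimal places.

P(B4) = 1 − (0.19 + 0.07 + 0.57 + 0.06) = 0.11.
P(F) = P(F|B1)·P(B1) + P(F|B2)·P(B2) + P(F|B3)·P(B3) + P(F|B4)·P(B4) + P(F|B5)·P(B5)
      = 0.241·0.19 + 0.181·0.07 + 0.186·0.57 + 0.012·0.11 + 0.127·0.06
      = 0.04579 + 0.01267 + 0.10602 + 0.00132 + 0.00762 = 0.17342

0.1734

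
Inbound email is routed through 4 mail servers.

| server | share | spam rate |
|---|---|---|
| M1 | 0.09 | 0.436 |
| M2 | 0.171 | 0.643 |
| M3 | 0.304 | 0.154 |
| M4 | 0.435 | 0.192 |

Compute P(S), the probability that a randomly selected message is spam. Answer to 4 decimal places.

P(S) ≈ 0.2795

P(S) = P(S|M1)·P(M1) + P(S|M2)·P(M2) + P(S|M3)·P(M3) + P(S|M4)·P(M4)
      = 0.436·0.09 + 0.643·0.171 + 0.154·0.304 + 0.192·0.435
      = 0.03924 + 0.109953 + 0.046816 + 0.08352 = 0.279529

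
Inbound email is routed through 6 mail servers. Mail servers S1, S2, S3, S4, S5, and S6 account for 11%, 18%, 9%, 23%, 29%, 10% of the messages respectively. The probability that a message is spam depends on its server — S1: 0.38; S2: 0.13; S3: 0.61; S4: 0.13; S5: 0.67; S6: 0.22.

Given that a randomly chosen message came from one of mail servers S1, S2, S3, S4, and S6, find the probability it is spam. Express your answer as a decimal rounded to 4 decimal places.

0.2423

Let J = {S1, S2, S3, S4, S6}.
P(J) = 0.11 + 0.18 + 0.09 + 0.23 + 0.1 = 0.71.
P(S ∩ J) = 0.38·0.11 + 0.13·0.18 + 0.61·0.09 + 0.13·0.23 + 0.22·0.1 = 0.0418 + 0.0234 + 0.0549 + 0.0299 + 0.022 = 0.172.
P(S | J) = 0.172 / 0.71 = 0.242254…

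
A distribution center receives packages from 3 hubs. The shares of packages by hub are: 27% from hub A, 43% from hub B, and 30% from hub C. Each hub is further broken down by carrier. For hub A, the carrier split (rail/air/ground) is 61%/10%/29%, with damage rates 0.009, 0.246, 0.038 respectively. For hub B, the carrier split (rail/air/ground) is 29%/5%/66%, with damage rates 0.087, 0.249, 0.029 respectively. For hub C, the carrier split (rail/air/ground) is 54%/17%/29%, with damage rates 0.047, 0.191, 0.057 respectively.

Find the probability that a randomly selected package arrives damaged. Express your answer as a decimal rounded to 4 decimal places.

P(D) ≈ 0.0578

P(D|A) = 0.61·0.009 + 0.1·0.246 + 0.29·0.038 = 0.00549 + 0.0246 + 0.01102 = 0.04111
P(D|B) = 0.29·0.087 + 0.05·0.249 + 0.66·0.029 = 0.02523 + 0.01245 + 0.01914 = 0.05682
P(D|C) = 0.54·0.047 + 0.17·0.191 + 0.29·0.057 = 0.02538 + 0.03247 + 0.01653 = 0.07438
By total probability over the outer partition,
P(D) = 0.27·0.04111 + 0.43·0.05682 + 0.3·0.07438
      = 0.0110997 + 0.0244326 + 0.022314 = 0.0578463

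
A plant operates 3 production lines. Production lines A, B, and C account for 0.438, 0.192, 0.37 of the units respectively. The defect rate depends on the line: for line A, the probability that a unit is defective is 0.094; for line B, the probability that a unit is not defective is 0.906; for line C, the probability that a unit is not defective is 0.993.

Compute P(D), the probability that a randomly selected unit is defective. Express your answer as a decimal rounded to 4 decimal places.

P(D|B) = 1 − 0.906 = 0.094.
P(D|C) = 1 − 0.993 = 0.007.
P(D) = P(D|A)·P(A) + P(D|B)·P(B) + P(D|C)·P(C)
      = 0.094·0.438 + 0.094·0.192 + 0.007·0.37
      = 0.041172 + 0.018048 + 0.00259 = 0.06181

P(D) ≈ 0.0618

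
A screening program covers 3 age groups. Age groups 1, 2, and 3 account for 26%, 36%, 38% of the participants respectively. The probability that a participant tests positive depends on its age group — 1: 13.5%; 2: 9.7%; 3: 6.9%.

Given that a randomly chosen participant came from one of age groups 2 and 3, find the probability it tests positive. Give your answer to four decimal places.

0.0826

Let S = {2, 3}.
P(S) = 0.36 + 0.38 = 0.74.
P(T ∩ S) = 0.097·0.36 + 0.069·0.38 = 0.03492 + 0.02622 = 0.06114.
P(T | S) = 0.06114 / 0.74 = 0.082622…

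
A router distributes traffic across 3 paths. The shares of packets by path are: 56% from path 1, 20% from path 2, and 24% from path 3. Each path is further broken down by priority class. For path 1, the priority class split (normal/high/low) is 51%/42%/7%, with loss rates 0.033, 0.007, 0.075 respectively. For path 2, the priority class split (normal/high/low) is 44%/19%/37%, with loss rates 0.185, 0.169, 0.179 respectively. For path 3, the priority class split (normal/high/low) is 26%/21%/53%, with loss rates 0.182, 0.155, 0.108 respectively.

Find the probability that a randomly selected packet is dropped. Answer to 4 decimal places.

P(L|1) = 0.51·0.033 + 0.42·0.007 + 0.07·0.075 = 0.01683 + 0.00294 + 0.00525 = 0.02502
P(L|2) = 0.44·0.185 + 0.19·0.169 + 0.37·0.179 = 0.0814 + 0.03211 + 0.06623 = 0.17974
P(L|3) = 0.26·0.182 + 0.21·0.155 + 0.53·0.108 = 0.04732 + 0.03255 + 0.05724 = 0.13711
By total probability over the outer partition,
P(L) = 0.56·0.02502 + 0.2·0.17974 + 0.24·0.13711
      = 0.0140112 + 0.035948 + 0.0329064 = 0.0828656

P(L) ≈ 0.0829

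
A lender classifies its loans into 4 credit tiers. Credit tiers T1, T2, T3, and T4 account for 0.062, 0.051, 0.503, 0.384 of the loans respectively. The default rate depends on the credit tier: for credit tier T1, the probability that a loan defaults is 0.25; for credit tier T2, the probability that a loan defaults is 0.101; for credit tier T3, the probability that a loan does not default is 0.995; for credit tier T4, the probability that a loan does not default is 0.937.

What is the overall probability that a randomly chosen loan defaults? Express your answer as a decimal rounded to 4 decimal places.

P(D|T3) = 1 − 0.995 = 0.005.
P(D|T4) = 1 − 0.937 = 0.063.
Summing over the partition,
P(D) = P(D|T1)·P(T1) + P(D|T2)·P(T2) + P(D|T3)·P(T3) + P(D|T4)·P(T4)
      = 0.25·0.062 + 0.101·0.051 + 0.005·0.503 + 0.063·0.384
      = 0.0155 + 0.005151 + 0.002515 + 0.024192 = 0.047358

P(D) ≈ 0.0474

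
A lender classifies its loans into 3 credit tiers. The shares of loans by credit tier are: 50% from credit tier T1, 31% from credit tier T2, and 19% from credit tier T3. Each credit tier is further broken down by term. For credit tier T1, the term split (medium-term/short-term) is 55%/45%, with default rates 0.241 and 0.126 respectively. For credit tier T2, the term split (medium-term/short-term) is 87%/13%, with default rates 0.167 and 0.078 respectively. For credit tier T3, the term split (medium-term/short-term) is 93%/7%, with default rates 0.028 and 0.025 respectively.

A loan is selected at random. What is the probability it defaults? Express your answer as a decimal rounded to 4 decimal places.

P(D) ≈ 0.1481

P(D|T1) = 0.55·0.241 + 0.45·0.126 = 0.13255 + 0.0567 = 0.18925
P(D|T2) = 0.87·0.167 + 0.13·0.078 = 0.14529 + 0.01014 = 0.15543
P(D|T3) = 0.93·0.028 + 0.07·0.025 = 0.02604 + 0.00175 = 0.02779
By total probability over the outer partition,
P(D) = 0.5·0.18925 + 0.31·0.15543 + 0.19·0.02779
      = 0.094625 + 0.0481833 + 0.0052801 = 0.1480884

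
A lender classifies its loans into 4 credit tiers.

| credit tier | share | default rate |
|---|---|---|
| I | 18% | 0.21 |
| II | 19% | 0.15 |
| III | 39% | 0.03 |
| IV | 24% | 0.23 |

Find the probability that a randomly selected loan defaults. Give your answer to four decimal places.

P(D) = P(D|I)·P(I) + P(D|II)·P(II) + P(D|III)·P(III) + P(D|IV)·P(IV)
      = 0.21·0.18 + 0.15·0.19 + 0.03·0.39 + 0.23·0.24
      = 0.0378 + 0.0285 + 0.0117 + 0.0552 = 0.1332

0.1332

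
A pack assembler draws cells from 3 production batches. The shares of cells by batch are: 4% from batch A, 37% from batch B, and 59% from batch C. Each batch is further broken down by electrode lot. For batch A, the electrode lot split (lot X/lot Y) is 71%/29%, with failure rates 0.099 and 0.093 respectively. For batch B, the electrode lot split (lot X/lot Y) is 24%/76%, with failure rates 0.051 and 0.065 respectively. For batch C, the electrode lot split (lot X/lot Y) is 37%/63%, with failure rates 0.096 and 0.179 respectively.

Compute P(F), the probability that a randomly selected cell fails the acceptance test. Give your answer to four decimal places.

0.1142

P(F|A) = 0.71·0.099 + 0.29·0.093 = 0.07029 + 0.02697 = 0.09726
P(F|B) = 0.24·0.051 + 0.76·0.065 = 0.01224 + 0.0494 = 0.06164
P(F|C) = 0.37·0.096 + 0.63·0.179 = 0.03552 + 0.11277 = 0.14829
Then overall,
P(F) = 0.04·0.09726 + 0.37·0.06164 + 0.59·0.14829
      = 0.0038904 + 0.0228068 + 0.0874911 = 0.1141883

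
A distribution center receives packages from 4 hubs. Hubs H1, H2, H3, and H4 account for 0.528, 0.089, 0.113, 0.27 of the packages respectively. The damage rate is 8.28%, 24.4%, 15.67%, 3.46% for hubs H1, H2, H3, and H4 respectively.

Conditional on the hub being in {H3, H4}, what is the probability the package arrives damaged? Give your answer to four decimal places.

0.0706

Let S = {H3, H4}.
P(S) = 0.113 + 0.27 = 0.383.
P(D ∩ S) = 0.1567·0.113 + 0.0346·0.27 = 0.0177071 + 0.009342 = 0.0270491.
P(D | S) = 0.0270491 / 0.383 = 0.070624…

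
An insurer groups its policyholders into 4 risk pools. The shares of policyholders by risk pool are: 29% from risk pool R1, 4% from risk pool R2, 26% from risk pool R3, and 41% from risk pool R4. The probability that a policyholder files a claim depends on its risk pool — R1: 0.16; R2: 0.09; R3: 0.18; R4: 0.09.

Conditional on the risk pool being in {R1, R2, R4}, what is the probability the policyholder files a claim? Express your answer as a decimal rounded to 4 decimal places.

Let S = {R1, R2, R4}.
P(S) = 0.29 + 0.04 + 0.41 = 0.74.
P(C ∩ S) = 0.16·0.29 + 0.09·0.04 + 0.09·0.41 = 0.0464 + 0.0036 + 0.0369 = 0.0869.
P(C | S) = 0.0869 / 0.74 = 0.117432…

P(C|S) ≈ 0.1174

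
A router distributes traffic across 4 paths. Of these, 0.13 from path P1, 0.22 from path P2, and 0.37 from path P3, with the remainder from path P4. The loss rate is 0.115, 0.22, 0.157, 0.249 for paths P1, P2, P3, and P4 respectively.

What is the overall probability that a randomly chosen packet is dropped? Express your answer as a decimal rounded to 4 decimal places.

P(L) ≈ 0.1912

P(P4) = 1 − (0.13 + 0.22 + 0.37) = 0.28.
P(L) = P(L|P1)·P(P1) + P(L|P2)·P(P2) + P(L|P3)·P(P3) + P(L|P4)·P(P4)
      = 0.115·0.13 + 0.22·0.22 + 0.157·0.37 + 0.249·0.28
      = 0.01495 + 0.0484 + 0.05809 + 0.06972 = 0.19116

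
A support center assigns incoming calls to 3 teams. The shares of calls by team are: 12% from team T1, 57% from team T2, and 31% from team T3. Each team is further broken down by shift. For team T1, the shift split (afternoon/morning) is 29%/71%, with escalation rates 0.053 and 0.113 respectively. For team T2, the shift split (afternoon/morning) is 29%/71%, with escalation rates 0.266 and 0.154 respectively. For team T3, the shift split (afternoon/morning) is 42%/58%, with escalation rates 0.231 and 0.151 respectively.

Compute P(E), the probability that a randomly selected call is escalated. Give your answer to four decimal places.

P(E) ≈ 0.1750

P(E|T1) = 0.29·0.053 + 0.71·0.113 = 0.01537 + 0.08023 = 0.0956
P(E|T2) = 0.29·0.266 + 0.71·0.154 = 0.07714 + 0.10934 = 0.18648
P(E|T3) = 0.42·0.231 + 0.58·0.151 = 0.09702 + 0.08758 = 0.1846
Then overall,
P(E) = 0.12·0.0956 + 0.57·0.18648 + 0.31·0.1846
      = 0.011472 + 0.1062936 + 0.057226 = 0.1749916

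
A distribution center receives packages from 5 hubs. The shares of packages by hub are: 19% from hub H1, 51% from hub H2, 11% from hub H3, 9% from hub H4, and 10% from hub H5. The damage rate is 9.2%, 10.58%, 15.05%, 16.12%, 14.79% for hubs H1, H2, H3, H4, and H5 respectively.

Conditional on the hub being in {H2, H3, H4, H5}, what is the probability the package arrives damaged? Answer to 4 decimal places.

P(D|S) ≈ 0.1232

Let S = {H2, H3, H4, H5}.
P(S) = 0.51 + 0.11 + 0.09 + 0.1 = 0.81.
P(D ∩ S) = 0.1058·0.51 + 0.1505·0.11 + 0.1612·0.09 + 0.1479·0.1 = 0.053958 + 0.016555 + 0.014508 + 0.01479 = 0.099811.
P(D | S) = 0.099811 / 0.81 = 0.123223…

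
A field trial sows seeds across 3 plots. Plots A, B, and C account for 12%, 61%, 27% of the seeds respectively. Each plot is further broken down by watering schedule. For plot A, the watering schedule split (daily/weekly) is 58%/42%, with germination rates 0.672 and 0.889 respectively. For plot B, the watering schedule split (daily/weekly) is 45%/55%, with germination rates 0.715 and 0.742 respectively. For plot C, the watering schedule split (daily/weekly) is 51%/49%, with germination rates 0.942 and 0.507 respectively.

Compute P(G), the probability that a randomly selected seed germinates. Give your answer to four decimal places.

P(G|A) = 0.58·0.672 + 0.42·0.889 = 0.38976 + 0.37338 = 0.76314
P(G|B) = 0.45·0.715 + 0.55·0.742 = 0.32175 + 0.4081 = 0.72985
P(G|C) = 0.51·0.942 + 0.49·0.507 = 0.48042 + 0.24843 = 0.72885
By total probability over the outer partition,
P(G) = 0.12·0.76314 + 0.61·0.72985 + 0.27·0.72885
      = 0.0915768 + 0.4452085 + 0.1967895 = 0.7335748

P(G) ≈ 0.7336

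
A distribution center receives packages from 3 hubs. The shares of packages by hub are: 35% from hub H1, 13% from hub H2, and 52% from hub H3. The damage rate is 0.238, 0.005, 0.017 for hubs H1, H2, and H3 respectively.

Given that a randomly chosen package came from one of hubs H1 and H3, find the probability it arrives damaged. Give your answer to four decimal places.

P(D|S) ≈ 0.1059

Let S = {H1, H3}.
P(S) = 0.35 + 0.52 = 0.87.
P(D ∩ S) = 0.238·0.35 + 0.017·0.52 = 0.0833 + 0.00884 = 0.09214.
P(D | S) = 0.09214 / 0.87 = 0.105908…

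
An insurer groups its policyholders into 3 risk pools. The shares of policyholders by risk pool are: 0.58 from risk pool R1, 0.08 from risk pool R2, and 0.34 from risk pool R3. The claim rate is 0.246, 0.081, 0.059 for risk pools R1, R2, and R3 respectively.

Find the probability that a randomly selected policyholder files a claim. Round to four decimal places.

P(C) ≈ 0.1692

P(C) = P(C|R1)·P(R1) + P(C|R2)·P(R2) + P(C|R3)·P(R3)
      = 0.246·0.58 + 0.081·0.08 + 0.059·0.34
      = 0.14268 + 0.00648 + 0.02006 = 0.16922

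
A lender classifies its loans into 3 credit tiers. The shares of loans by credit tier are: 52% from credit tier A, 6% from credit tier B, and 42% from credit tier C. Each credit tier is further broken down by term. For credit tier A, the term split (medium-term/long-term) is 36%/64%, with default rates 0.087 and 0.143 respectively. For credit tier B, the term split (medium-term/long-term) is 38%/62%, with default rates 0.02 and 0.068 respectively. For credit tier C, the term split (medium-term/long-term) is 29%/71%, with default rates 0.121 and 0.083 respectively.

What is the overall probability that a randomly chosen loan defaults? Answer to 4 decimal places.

0.1064

P(D|A) = 0.36·0.087 + 0.64·0.143 = 0.03132 + 0.09152 = 0.12284
P(D|B) = 0.38·0.02 + 0.62·0.068 = 0.0076 + 0.04216 = 0.04976
P(D|C) = 0.29·0.121 + 0.71·0.083 = 0.03509 + 0.05893 = 0.09402
Then overall,
P(D) = 0.52·0.12284 + 0.06·0.04976 + 0.42·0.09402
      = 0.0638768 + 0.0029856 + 0.0394884 = 0.1063508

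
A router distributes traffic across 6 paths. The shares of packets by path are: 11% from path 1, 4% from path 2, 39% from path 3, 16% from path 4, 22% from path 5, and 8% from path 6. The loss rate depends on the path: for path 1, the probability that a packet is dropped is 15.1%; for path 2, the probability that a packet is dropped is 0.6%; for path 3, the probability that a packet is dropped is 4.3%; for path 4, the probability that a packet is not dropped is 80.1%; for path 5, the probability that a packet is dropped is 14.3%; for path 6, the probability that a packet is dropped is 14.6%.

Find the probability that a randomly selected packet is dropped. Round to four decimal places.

0.1086

P(L|4) = 1 − 0.801 = 0.199.
P(L) = P(L|1)·P(1) + P(L|2)·P(2) + P(L|3)·P(3) + P(L|4)·P(4) + P(L|5)·P(5) + P(L|6)·P(6)
      = 0.151·0.11 + 0.006·0.04 + 0.043·0.39 + 0.199·0.16 + 0.143·0.22 + 0.146·0.08
      = 0.01661 + 0.00024 + 0.01677 + 0.03184 + 0.03146 + 0.01168 = 0.1086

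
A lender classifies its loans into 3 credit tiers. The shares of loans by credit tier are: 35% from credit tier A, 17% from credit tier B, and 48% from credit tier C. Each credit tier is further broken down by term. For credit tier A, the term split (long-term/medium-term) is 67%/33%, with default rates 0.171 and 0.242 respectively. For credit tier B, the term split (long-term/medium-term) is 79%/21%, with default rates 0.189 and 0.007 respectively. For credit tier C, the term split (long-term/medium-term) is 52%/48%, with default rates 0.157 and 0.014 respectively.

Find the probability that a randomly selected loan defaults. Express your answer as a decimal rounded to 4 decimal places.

P(D|A) = 0.67·0.171 + 0.33·0.242 = 0.11457 + 0.07986 = 0.19443
P(D|B) = 0.79·0.189 + 0.21·0.007 = 0.14931 + 0.00147 = 0.15078
P(D|C) = 0.52·0.157 + 0.48·0.014 = 0.08164 + 0.00672 = 0.08836
By total probability over the outer partition,
P(D) = 0.35·0.19443 + 0.17·0.15078 + 0.48·0.08836
      = 0.0680505 + 0.0256326 + 0.0424128 = 0.1360959

0.1361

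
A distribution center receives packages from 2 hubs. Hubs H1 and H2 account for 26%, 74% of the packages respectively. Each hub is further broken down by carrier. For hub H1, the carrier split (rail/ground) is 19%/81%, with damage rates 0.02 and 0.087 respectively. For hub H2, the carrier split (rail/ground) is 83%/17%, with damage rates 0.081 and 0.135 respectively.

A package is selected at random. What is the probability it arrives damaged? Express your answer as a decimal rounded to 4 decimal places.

P(D) ≈ 0.0860

P(D|H1) = 0.19·0.02 + 0.81·0.087 = 0.0038 + 0.07047 = 0.07427
P(D|H2) = 0.83·0.081 + 0.17·0.135 = 0.06723 + 0.02295 = 0.09018
Then overall,
P(D) = 0.26·0.07427 + 0.74·0.09018
      = 0.0193102 + 0.0667332 = 0.0860434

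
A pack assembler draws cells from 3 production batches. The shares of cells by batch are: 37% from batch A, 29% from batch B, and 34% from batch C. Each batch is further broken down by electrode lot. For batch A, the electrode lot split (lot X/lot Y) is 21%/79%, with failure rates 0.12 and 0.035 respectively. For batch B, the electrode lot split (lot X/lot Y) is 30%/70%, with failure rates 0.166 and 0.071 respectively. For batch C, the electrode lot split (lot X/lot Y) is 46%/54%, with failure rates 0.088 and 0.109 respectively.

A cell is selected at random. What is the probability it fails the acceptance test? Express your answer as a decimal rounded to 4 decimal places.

0.0822

P(F|A) = 0.21·0.12 + 0.79·0.035 = 0.0252 + 0.02765 = 0.05285
P(F|B) = 0.3·0.166 + 0.7·0.071 = 0.0498 + 0.0497 = 0.0995
P(F|C) = 0.46·0.088 + 0.54·0.109 = 0.04048 + 0.05886 = 0.09934
Then overall,
P(F) = 0.37·0.05285 + 0.29·0.0995 + 0.34·0.09934
      = 0.0195545 + 0.028855 + 0.0337756 = 0.0821851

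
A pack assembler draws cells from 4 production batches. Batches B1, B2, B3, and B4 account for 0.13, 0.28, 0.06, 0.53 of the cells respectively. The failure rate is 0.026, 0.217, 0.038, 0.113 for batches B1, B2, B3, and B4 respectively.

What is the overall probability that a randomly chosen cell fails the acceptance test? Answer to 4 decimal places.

P(F) ≈ 0.1263

P(F) = P(F|B1)·P(B1) + P(F|B2)·P(B2) + P(F|B3)·P(B3) + P(F|B4)·P(B4)
      = 0.026·0.13 + 0.217·0.28 + 0.038·0.06 + 0.113·0.53
      = 0.00338 + 0.06076 + 0.00228 + 0.05989 = 0.12631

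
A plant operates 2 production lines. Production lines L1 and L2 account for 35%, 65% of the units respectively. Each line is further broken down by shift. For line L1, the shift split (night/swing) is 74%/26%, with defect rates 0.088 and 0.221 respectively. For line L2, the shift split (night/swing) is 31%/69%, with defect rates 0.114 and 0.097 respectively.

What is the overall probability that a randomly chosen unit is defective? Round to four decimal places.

P(D|L1) = 0.74·0.088 + 0.26·0.221 = 0.06512 + 0.05746 = 0.12258
P(D|L2) = 0.31·0.114 + 0.69·0.097 = 0.03534 + 0.06693 = 0.10227
By total probability over the outer partition,
P(D) = 0.35·0.12258 + 0.65·0.10227
      = 0.042903 + 0.0664755 = 0.1093785

P(D) ≈ 0.1094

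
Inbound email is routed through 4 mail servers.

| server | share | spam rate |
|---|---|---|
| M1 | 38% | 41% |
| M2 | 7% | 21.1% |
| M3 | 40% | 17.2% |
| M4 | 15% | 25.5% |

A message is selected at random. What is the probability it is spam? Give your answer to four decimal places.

P(S) ≈ 0.2776

P(S) = P(S|M1)·P(M1) + P(S|M2)·P(M2) + P(S|M3)·P(M3) + P(S|M4)·P(M4)
      = 0.41·0.38 + 0.211·0.07 + 0.172·0.4 + 0.255·0.15
      = 0.1558 + 0.01477 + 0.0688 + 0.03825 = 0.27762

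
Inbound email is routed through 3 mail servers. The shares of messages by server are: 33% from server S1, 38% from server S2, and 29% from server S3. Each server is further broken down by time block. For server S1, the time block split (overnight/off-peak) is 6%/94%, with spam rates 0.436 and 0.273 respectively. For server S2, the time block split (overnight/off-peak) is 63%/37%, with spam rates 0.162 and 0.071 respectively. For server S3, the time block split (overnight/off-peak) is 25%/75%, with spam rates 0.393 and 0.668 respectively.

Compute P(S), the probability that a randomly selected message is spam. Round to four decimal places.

P(S) ≈ 0.3159

P(S|S1) = 0.06·0.436 + 0.94·0.273 = 0.02616 + 0.25662 = 0.28278
P(S|S2) = 0.63·0.162 + 0.37·0.071 = 0.10206 + 0.02627 = 0.12833
P(S|S3) = 0.25·0.393 + 0.75·0.668 = 0.09825 + 0.501 = 0.59925
By total probability over the outer partition,
P(S) = 0.33·0.28278 + 0.38·0.12833 + 0.29·0.59925
      = 0.0933174 + 0.0487654 + 0.1737825 = 0.3158653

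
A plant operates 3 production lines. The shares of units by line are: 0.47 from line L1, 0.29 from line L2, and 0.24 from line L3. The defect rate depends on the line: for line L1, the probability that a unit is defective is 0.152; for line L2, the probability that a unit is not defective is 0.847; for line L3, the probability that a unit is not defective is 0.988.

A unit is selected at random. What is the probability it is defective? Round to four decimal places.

P(D) ≈ 0.1187

P(D|L2) = 1 − 0.847 = 0.153.
P(D|L3) = 1 − 0.988 = 0.012.
By the law of total probability,
P(D) = P(D|L1)·P(L1) + P(D|L2)·P(L2) + P(D|L3)·P(L3)
      = 0.152·0.47 + 0.153·0.29 + 0.012·0.24
      = 0.07144 + 0.04437 + 0.00288 = 0.11869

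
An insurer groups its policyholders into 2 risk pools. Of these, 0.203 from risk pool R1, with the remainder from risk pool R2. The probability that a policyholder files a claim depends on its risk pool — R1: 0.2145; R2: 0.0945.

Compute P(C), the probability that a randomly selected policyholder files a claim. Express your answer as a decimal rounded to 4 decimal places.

P(R2) = 1 − (0.203) = 0.797.
P(C) = P(C|R1)·P(R1) + P(C|R2)·P(R2)
      = 0.2145·0.203 + 0.0945·0.797
      = 0.0435435 + 0.0753165 = 0.11886

P(C) ≈ 0.1189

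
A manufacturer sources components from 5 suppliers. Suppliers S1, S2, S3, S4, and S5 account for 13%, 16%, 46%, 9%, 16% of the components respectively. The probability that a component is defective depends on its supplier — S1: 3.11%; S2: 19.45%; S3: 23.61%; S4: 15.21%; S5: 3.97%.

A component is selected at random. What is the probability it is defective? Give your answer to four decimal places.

P(D) = P(D|S1)·P(S1) + P(D|S2)·P(S2) + P(D|S3)·P(S3) + P(D|S4)·P(S4) + P(D|S5)·P(S5)
      = 0.0311·0.13 + 0.1945·0.16 + 0.2361·0.46 + 0.1521·0.09 + 0.0397·0.16
      = 0.004043 + 0.03112 + 0.108606 + 0.013689 + 0.006352 = 0.16381

0.1638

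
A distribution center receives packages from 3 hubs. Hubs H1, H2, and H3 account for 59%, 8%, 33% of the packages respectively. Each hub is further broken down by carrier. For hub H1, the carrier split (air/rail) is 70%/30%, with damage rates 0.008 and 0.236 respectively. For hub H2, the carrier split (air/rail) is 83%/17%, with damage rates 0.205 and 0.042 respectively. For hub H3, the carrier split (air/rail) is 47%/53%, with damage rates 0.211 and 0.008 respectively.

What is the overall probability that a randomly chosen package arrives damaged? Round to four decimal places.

P(D|H1) = 0.7·0.008 + 0.3·0.236 = 0.0056 + 0.0708 = 0.0764
P(D|H2) = 0.83·0.205 + 0.17·0.042 = 0.17015 + 0.00714 = 0.17729
P(D|H3) = 0.47·0.211 + 0.53·0.008 = 0.09917 + 0.00424 = 0.10341
Then overall,
P(D) = 0.59·0.0764 + 0.08·0.17729 + 0.33·0.10341
      = 0.045076 + 0.0141832 + 0.0341253 = 0.0933845

0.0934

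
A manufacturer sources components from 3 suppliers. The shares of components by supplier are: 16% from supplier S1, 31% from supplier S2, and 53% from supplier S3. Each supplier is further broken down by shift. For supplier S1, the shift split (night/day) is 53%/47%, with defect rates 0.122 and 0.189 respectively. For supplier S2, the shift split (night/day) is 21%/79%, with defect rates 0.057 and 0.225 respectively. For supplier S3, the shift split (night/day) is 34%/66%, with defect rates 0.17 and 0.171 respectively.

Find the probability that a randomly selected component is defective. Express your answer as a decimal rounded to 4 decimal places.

P(D|S1) = 0.53·0.122 + 0.47·0.189 = 0.06466 + 0.08883 = 0.15349
P(D|S2) = 0.21·0.057 + 0.79·0.225 = 0.01197 + 0.17775 = 0.18972
P(D|S3) = 0.34·0.17 + 0.66·0.171 = 0.0578 + 0.11286 = 0.17066
Then overall,
P(D) = 0.16·0.15349 + 0.31·0.18972 + 0.53·0.17066
      = 0.0245584 + 0.0588132 + 0.0904498 = 0.1738214

0.1738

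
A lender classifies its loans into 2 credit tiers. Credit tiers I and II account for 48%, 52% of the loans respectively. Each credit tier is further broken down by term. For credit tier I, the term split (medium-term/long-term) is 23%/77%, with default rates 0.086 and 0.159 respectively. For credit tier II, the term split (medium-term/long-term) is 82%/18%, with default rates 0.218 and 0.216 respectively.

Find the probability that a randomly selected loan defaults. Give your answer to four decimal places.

P(D) ≈ 0.1814

P(D|I) = 0.23·0.086 + 0.77·0.159 = 0.01978 + 0.12243 = 0.14221
P(D|II) = 0.82·0.218 + 0.18·0.216 = 0.17876 + 0.03888 = 0.21764
Then overall,
P(D) = 0.48·0.14221 + 0.52·0.21764
      = 0.0682608 + 0.1131728 = 0.1814336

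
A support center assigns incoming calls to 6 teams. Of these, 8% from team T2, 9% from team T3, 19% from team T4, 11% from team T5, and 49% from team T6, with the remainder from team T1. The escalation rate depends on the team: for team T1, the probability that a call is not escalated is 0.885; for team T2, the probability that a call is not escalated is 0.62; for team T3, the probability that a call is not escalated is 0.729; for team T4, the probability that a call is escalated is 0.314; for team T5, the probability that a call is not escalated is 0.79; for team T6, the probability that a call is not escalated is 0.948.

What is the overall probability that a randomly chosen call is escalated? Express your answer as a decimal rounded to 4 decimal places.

P(T1) = 1 − (0.08 + 0.09 + 0.19 + 0.11 + 0.49) = 0.04.
P(E|T1) = 1 − 0.885 = 0.115.
P(E|T2) = 1 − 0.62 = 0.38.
P(E|T3) = 1 − 0.729 = 0.271.
P(E|T5) = 1 − 0.79 = 0.21.
P(E|T6) = 1 − 0.948 = 0.052.
Summing over the partition,
P(E) = P(E|T1)·P(T1) + P(E|T2)·P(T2) + P(E|T3)·P(T3) + P(E|T4)·P(T4) + P(E|T5)·P(T5) + P(E|T6)·P(T6)
      = 0.115·0.04 + 0.38·0.08 + 0.271·0.09 + 0.314·0.19 + 0.21·0.11 + 0.052·0.49
      = 0.0046 + 0.0304 + 0.02439 + 0.05966 + 0.0231 + 0.02548 = 0.16763

P(E) ≈ 0.1676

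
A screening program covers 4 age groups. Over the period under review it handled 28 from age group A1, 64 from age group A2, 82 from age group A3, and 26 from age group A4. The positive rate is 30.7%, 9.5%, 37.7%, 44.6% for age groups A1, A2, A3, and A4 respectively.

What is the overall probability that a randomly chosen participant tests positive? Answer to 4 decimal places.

Total: 28 + 64 + 82 + 26 = 200.
P(A1) = 28/200 = 0.14. P(A2) = 64/200 = 0.32. P(A3) = 82/200 = 0.41. P(A4) = 26/200 = 0.13.
P(T) = P(T|A1)·P(A1) + P(T|A2)·P(A2) + P(T|A3)·P(A3) + P(T|A4)·P(A4)
      = 0.307·0.14 + 0.095·0.32 + 0.377·0.41 + 0.446·0.13
      = 0.04298 + 0.0304 + 0.15457 + 0.05798 = 0.28593

P(T) ≈ 0.2859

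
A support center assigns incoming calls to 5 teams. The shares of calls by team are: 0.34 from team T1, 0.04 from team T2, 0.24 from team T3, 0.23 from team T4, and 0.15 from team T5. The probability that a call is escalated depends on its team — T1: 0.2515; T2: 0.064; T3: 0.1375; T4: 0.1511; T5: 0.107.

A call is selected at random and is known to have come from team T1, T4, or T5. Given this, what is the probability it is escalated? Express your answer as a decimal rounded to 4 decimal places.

Let S = {T1, T4, T5}.
P(S) = 0.34 + 0.23 + 0.15 = 0.72.
P(E ∩ S) = 0.2515·0.34 + 0.1511·0.23 + 0.107·0.15 = 0.08551 + 0.034753 + 0.01605 = 0.136313.
P(E | S) = 0.136313 / 0.72 = 0.189324…

P(E|S) ≈ 0.1893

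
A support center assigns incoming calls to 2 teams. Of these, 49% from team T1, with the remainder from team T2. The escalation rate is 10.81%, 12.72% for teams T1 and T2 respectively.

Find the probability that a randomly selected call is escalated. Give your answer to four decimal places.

0.1178

P(T2) = 1 − (0.49) = 0.51.
Using total probability over the partition,
P(E) = P(E|T1)·P(T1) + P(E|T2)·P(T2)
      = 0.1081·0.49 + 0.1272·0.51
      = 0.052969 + 0.064872 = 0.117841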